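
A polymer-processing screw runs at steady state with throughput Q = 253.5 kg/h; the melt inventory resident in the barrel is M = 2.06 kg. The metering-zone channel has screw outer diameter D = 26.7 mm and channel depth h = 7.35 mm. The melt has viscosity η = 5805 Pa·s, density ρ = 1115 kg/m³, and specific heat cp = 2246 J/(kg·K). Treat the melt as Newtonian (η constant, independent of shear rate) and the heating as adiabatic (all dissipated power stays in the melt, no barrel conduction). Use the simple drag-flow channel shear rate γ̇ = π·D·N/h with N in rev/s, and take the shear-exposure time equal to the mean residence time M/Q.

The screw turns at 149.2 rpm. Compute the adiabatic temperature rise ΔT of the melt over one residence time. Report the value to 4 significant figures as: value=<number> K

value=54.61 K

Throughput in SI: Q_s = 253.5 kg/h ÷ 3600 s/h = 0.0704167 kg/s
t_res = M / Q_s = 2.06 ÷ 0.0704167 = 29.2544 s
Convert to SI: D = 0.0267 m, h = 0.00735 m, N = 149.2/60 = 2.48667 rev/s
γ̇ = π·D·N / h = π · 0.0267 · 2.48667 / 0.00735 = 28.3786 s⁻¹
ΔT = η·γ̇²·t_res / (ρ·cp) = 5805 · (28.3786)² · 29.2544 / (1115 · 2246) = 54.6125 K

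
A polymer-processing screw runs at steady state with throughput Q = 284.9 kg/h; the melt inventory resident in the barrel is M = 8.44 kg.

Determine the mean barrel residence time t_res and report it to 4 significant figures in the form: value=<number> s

Throughput in SI: Q_s = 284.9 kg/h ÷ 3600 s/h = 0.0791389 kg/s
t_res = M / Q_s = 8.44 ÷ 0.0791389 = 106.648 s

value=106.6 s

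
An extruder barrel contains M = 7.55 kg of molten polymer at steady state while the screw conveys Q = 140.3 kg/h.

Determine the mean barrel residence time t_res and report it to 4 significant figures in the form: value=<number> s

value=193.7 s

Throughput in SI: Q_s = 140.3 kg/h ÷ 3600 s/h = 0.0389722 kg/s
t_res = M / Q_s = 7.55 ÷ 0.0389722 = 193.728 s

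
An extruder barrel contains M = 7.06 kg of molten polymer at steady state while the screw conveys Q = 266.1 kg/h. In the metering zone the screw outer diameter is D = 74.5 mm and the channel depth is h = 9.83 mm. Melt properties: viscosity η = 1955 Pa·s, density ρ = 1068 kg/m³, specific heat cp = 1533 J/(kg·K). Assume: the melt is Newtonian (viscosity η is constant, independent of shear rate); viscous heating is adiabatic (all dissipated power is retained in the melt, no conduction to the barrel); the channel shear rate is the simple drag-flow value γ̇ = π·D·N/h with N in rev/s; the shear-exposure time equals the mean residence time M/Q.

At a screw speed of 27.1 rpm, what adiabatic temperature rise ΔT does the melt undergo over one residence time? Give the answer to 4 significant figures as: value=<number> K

value=13.19 K

Q_s = Q / 3600 = 266.1 / 3600 = 0.0739167 kg/s
t_res = M / Q_s = 7.06 ÷ 0.0739167 = 95.513 s
D = 74.5 mm = 0.0745 m;  h = 9.83 mm = 0.00983 m;  N = 27.1 rpm / 60 = 0.451667 rev/s
γ̇ = π D N / h = (π)(0.0745)(0.451667) / 0.00983 = 10.754 s⁻¹
ΔT = η·γ̇²·t_res / (ρ·cp) = 1955 · (10.754)² · 95.513 / (1068 · 1533) = 13.1898 K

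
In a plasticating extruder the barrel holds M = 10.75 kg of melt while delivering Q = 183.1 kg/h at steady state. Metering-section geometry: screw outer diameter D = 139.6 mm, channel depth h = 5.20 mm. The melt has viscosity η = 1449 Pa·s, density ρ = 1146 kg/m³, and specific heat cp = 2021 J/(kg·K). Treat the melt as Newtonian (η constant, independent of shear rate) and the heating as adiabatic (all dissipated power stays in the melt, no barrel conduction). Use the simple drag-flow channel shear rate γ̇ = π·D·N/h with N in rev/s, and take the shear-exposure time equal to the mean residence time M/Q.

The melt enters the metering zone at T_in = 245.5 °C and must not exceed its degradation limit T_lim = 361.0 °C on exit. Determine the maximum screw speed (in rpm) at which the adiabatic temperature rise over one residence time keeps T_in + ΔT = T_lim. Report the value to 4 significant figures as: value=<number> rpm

value=21.03 rpm

Throughput in SI: Q_s = 183.1 kg/h ÷ 3600 s/h = 0.0508611 kg/s
Mean residence time: t_res = M/Q_s = 10.75 kg / 0.0508611 kg/s = 211.36 s
D = 139.6 mm = 0.1396 m;  h = 5.20 mm = 0.0052 m
ΔT_a = T_lim − T_in = 361.0 − 245.5 = 115.5 K
γ̇_max² = ΔT_a·ρ·cp / (η·t_res) = [115.5 × 1146 × 2021] / [1449 × 211.36] = 873.458 s⁻²
Take the square root: γ̇_max = √(873.458) = 29.5543 s⁻¹
Solve γ̇ = πDN/h for N: N_max = γ̇_max·h/(π·D) = 29.5543 × 0.0052 / (π × 0.1396) = 0.35042 rev/s = 21.0252 rpm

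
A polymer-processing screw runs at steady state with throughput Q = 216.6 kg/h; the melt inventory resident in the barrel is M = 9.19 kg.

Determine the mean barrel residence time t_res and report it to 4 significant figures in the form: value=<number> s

Throughput in SI: Q_s = 216.6 kg/h ÷ 3600 s/h = 0.0601667 kg/s
Mean residence time: t_res = M/Q_s = 9.19 kg / 0.0601667 kg/s = 152.742 s

value=152.7 s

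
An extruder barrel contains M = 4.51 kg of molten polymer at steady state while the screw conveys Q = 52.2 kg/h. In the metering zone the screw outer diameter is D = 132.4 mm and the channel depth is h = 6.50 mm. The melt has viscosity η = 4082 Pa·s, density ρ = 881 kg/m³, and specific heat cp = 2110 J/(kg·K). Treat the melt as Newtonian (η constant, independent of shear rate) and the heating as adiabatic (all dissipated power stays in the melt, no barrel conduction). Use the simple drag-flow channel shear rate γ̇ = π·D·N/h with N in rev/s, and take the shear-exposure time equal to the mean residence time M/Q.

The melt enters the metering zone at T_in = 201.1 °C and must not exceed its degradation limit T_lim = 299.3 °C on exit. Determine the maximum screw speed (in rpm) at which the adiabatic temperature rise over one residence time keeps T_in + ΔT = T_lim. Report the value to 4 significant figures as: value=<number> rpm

Throughput in SI: Q_s = 52.2 kg/h ÷ 3600 s/h = 0.0145 kg/s
t_res = M / Q_s = 4.51 / 0.0145 = 311.034 s
D = 132.4 mm = 0.1324 m;  h = 6.50 mm = 0.0065 m
ΔT_a = T_lim − T_in = 299.3 °C − 201.1 °C = 98.2 K
Invert ΔT = ηγ̇²t_res/(ρcp) for γ̇: γ̇_max² = ΔT_a ρ cp / (η t_res) = 98.2·881·2110 / (4082·311.034) = 143.777 s⁻²
γ̇_max = √143.777 = 11.9907 s⁻¹
N_max = γ̇_max·h / (π·D) = 11.9907 · 0.0065 / (π · 0.1324) = 0.187378 rev/s = 11.2427 rpm

value=11.24 rpm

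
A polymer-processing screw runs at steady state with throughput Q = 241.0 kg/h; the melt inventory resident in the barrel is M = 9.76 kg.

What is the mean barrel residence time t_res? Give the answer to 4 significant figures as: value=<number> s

value=145.8 s

Convert throughput: Q = 241.0 kg/h = 241.0/3600 = 0.0669444 kg/s
Mean residence time: t_res = M/Q_s = 9.76 kg / 0.0669444 kg/s = 145.793 s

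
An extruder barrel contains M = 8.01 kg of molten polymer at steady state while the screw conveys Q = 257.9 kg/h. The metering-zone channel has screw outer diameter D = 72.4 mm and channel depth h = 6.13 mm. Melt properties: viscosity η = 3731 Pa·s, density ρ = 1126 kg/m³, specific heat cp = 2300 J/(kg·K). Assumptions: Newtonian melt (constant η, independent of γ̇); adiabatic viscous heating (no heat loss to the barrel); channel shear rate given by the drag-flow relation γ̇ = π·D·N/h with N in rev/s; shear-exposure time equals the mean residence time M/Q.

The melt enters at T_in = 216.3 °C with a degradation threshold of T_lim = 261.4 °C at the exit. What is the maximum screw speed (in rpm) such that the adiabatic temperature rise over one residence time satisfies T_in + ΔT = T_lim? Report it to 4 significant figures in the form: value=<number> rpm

value=27.06 rpm

Convert throughput: Q = 257.9 kg/h = 257.9/3600 = 0.0716389 kg/s
t_res = M / Q_s = 8.01 / 0.0716389 = 111.811 s
Convert to metres: D = 0.0724 m, h = 0.00613 m
Allowable rise: ΔT_a = T_lim − T_in = 261.4 − 216.3 = 45.1 K
Invert ΔT = ηγ̇²t_res/(ρcp) for γ̇: γ̇_max² = ΔT_a ρ cp / (η t_res) = 45.1·1126·2300 / (3731·111.811) = 279.984 s⁻²
γ̇_max = √279.984 = 16.7327 s⁻¹
Solve γ̇ = πDN/h for N: N_max = γ̇_max·h/(π·D) = 16.7327 × 0.00613 / (π × 0.0724) = 0.450961 rev/s = 27.0577 rpm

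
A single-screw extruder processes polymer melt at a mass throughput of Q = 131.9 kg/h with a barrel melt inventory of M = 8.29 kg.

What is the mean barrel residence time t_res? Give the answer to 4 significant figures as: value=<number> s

Convert throughput: Q = 131.9 kg/h = 131.9/3600 = 0.0366389 kg/s
Mean residence time: t_res = M/Q_s = 8.29 kg / 0.0366389 kg/s = 226.262 s

value=226.3 s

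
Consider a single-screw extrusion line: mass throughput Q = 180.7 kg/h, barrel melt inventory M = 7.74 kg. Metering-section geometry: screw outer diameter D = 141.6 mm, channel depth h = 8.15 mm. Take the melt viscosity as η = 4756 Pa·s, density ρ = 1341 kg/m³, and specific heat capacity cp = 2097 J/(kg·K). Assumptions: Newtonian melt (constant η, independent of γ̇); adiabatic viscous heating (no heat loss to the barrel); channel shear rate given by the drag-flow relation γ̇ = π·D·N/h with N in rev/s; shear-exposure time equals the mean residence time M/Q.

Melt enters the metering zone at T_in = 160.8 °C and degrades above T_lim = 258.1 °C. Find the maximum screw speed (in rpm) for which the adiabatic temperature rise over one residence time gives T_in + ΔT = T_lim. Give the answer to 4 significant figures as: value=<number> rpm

Q_s = Q / 3600 = 180.7 / 3600 = 0.0501944 kg/s
t_res = M / Q_s = 7.74 ÷ 0.0501944 = 154.2 s
D = 141.6 mm = 0.1416 m;  h = 8.15 mm = 0.00815 m
ΔT_a = T_lim − T_in = 258.1 − 160.8 = 97.3 K
γ̇_max² = ΔT_a·ρ·cp / (η·t_res) = [97.3 × 1341 × 2097] / [4756 × 154.2] = 373.089 s⁻²
γ̇_max = sqrt(373.089) = 19.3155 s⁻¹
Solve γ̇ = πDN/h for N: N_max = γ̇_max·h/(π·D) = 19.3155 × 0.00815 / (π × 0.1416) = 0.353876 rev/s = 21.2326 rpm

value=21.23 rpm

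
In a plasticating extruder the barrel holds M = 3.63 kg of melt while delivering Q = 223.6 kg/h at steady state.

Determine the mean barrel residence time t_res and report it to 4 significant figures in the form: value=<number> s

value=58.44 s

Q_s = Q / 3600 = 223.6 / 3600 = 0.0621111 kg/s
t_res = M / Q_s = 3.63 / 0.0621111 = 58.4436 s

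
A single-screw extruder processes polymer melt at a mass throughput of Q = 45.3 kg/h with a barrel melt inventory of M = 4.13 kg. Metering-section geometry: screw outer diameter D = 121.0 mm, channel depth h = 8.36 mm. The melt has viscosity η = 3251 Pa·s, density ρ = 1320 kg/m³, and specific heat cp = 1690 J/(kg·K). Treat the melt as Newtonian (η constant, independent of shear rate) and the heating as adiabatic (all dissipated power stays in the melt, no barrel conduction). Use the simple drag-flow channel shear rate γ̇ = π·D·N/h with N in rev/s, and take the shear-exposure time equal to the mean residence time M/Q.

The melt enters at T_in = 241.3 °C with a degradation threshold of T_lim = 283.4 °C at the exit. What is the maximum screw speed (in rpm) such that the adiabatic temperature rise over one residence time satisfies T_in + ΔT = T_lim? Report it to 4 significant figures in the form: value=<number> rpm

Q_s = Q / 3600 = 45.3 / 3600 = 0.0125833 kg/s
t_res = M / Q_s = 4.13 / 0.0125833 = 328.212 s
Convert to metres: D = 0.121 m, h = 0.00836 m
ΔT_a = T_lim − T_in = 283.4 − 241.3 = 42.1 K
γ̇_max² = ΔT_a·ρ·cp/(η·t_res) = 42.1·1320·1690/(3251·328.212) = 88.018 s⁻²
γ̇_max = sqrt(88.018) = 9.38179 s⁻¹
Solve γ̇ = πDN/h for N: N_max = γ̇_max·h/(π·D) = 9.38179 × 0.00836 / (π × 0.121) = 0.206327 rev/s = 12.3796 rpm

value=12.38 rpm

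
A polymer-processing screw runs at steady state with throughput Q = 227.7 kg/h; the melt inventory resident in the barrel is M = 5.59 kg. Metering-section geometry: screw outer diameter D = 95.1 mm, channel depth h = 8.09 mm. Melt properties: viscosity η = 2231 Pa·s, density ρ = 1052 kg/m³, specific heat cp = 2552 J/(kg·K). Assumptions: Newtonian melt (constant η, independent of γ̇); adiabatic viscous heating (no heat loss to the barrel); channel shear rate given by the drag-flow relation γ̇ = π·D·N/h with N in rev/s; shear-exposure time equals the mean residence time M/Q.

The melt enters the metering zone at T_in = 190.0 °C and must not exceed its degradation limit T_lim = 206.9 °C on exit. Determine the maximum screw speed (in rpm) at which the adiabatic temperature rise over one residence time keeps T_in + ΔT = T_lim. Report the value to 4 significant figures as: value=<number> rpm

value=24.65 rpm

Q_s = Q / 3600 = 227.7 / 3600 = 0.06325 kg/s
t_res = M / Q_s = 5.59 / 0.06325 = 88.3794 s
D = 95.1 mm = 0.0951 m;  h = 8.09 mm = 0.00809 m
Allowable rise: ΔT_a = T_lim − T_in = 206.9 − 190.0 = 16.9 K
Invert ΔT = ηγ̇²t_res/(ρcp) for γ̇: γ̇_max² = ΔT_a ρ cp / (η t_res) = 16.9·1052·2552 / (2231·88.3794) = 230.108 s⁻²
Take the square root: γ̇_max = √(230.108) = 15.1693 s⁻¹
Solve γ̇ = πDN/h for N: N_max = γ̇_max·h/(π·D) = 15.1693 × 0.00809 / (π × 0.0951) = 0.410756 rev/s = 24.6454 rpm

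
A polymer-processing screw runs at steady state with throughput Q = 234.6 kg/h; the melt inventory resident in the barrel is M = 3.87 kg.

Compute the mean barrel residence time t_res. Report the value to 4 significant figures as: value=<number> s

Convert throughput: Q = 234.6 kg/h = 234.6/3600 = 0.0651667 kg/s
Mean residence time: t_res = M/Q_s = 3.87 kg / 0.0651667 kg/s = 59.3862 s

value=59.39 s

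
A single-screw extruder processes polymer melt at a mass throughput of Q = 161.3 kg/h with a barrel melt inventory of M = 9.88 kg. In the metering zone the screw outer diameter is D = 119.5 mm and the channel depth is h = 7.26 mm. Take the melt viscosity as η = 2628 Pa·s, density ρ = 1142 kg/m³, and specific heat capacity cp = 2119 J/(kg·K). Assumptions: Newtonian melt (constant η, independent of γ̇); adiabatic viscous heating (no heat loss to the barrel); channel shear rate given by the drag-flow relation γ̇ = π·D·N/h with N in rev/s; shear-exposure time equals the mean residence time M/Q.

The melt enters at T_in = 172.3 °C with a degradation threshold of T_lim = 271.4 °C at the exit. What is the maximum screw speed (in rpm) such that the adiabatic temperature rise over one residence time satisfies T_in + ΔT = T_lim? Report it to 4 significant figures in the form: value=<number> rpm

value=23.60 rpm

Convert throughput: Q = 161.3 kg/h = 161.3/3600 = 0.0448056 kg/s
t_res = M / Q_s = 9.88 ÷ 0.0448056 = 220.508 s
Geometry in SI: D = 119.5 mm → 0.1195 m, h = 7.26 mm → 0.00726 m
Allowable rise: ΔT_a = T_lim − T_in = 271.4 − 172.3 = 99.1 K
Invert ΔT = ηγ̇²t_res/(ρcp) for γ̇: γ̇_max² = ΔT_a ρ cp / (η t_res) = 99.1·1142·2119 / (2628·220.508) = 413.828 s⁻²
γ̇_max = √413.828 = 20.3428 s⁻¹
Solve γ̇ = πDN/h for N: N_max = γ̇_max·h/(π·D) = 20.3428 × 0.00726 / (π × 0.1195) = 0.393395 rev/s = 23.6037 rpm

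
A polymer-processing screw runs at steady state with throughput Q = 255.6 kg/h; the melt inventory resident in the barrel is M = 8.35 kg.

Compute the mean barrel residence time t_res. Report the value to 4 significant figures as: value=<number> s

value=117.6 s

Throughput in SI: Q_s = 255.6 kg/h ÷ 3600 s/h = 0.071 kg/s
Mean residence time: t_res = M/Q_s = 8.35 kg / 0.071 kg/s = 117.606 s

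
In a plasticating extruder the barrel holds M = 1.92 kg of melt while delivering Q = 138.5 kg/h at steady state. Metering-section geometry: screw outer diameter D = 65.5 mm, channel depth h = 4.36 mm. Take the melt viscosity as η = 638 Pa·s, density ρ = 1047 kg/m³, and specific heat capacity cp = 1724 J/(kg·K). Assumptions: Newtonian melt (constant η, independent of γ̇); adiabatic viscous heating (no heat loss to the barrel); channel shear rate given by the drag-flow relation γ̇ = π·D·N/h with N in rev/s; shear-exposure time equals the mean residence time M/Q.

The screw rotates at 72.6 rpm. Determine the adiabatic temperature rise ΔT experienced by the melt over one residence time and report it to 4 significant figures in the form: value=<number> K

value=57.53 K

Throughput in SI: Q_s = 138.5 kg/h ÷ 3600 s/h = 0.0384722 kg/s
t_res = M / Q_s = 1.92 / 0.0384722 = 49.9061 s
Geometry in metres: D = 65.5 mm → 0.0655 m, h = 4.36 mm → 0.00436 m; screw speed N = 72.6 rpm = 1.21 rev/s
γ̇ = π D N / h = (π)(0.0655)(1.21) / 0.00436 = 57.1071 s⁻¹
ΔT = η·γ̇²·t_res / (ρ·cp) = 638 · (57.1071)² · 49.9061 / (1047 · 1724) = 57.5269 K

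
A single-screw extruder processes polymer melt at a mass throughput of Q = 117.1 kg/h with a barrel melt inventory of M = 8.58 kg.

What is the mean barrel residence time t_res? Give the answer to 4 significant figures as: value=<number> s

value=263.8 s

Throughput in SI: Q_s = 117.1 kg/h ÷ 3600 s/h = 0.0325278 kg/s
t_res = M / Q_s = 8.58 ÷ 0.0325278 = 263.775 s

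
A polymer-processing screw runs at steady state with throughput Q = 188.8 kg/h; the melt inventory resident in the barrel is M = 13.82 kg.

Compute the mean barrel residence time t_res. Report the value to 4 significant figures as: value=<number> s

value=263.5 s

Convert throughput: Q = 188.8 kg/h = 188.8/3600 = 0.0524444 kg/s
t_res = M / Q_s = 13.82 ÷ 0.0524444 = 263.517 s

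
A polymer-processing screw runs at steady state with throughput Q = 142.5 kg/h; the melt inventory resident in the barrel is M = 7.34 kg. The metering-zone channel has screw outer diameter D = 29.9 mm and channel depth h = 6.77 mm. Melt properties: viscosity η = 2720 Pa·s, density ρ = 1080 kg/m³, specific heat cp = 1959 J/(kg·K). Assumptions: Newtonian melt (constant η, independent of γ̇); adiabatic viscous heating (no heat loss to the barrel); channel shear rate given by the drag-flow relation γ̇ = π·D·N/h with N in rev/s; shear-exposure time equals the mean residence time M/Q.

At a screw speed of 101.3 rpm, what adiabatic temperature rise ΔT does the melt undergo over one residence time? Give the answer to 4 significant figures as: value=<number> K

Q_s = Q / 3600 = 142.5 / 3600 = 0.0395833 kg/s
Mean residence time: t_res = M/Q_s = 7.34 kg / 0.0395833 kg/s = 185.432 s
Geometry in metres: D = 29.9 mm → 0.0299 m, h = 6.77 mm → 0.00677 m; screw speed N = 101.3 rpm = 1.68833 rev/s
γ̇ = π D N / h = (π)(0.0299)(1.68833) / 0.00677 = 23.4256 s⁻¹
ΔT = η·γ̇²·t_res/(ρ·cp) = [2720 × 23.4256² × 185.432] / [1080 × 1959] = 130.82 K

value=130.8 K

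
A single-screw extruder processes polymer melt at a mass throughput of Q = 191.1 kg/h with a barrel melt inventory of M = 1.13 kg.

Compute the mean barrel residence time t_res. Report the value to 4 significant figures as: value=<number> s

Convert throughput: Q = 191.1 kg/h = 191.1/3600 = 0.0530833 kg/s
t_res = M / Q_s = 1.13 ÷ 0.0530833 = 21.2873 s

value=21.29 s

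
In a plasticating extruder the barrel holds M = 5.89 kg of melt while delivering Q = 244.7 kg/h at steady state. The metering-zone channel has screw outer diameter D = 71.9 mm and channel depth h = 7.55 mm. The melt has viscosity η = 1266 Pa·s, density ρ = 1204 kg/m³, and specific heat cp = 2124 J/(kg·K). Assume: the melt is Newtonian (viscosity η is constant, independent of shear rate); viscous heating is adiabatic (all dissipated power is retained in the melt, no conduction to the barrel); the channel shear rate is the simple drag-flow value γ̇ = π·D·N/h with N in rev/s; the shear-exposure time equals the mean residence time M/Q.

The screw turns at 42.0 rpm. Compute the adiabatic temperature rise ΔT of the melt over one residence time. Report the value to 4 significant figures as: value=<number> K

Q_s = Q / 3600 = 244.7 / 3600 = 0.0679722 kg/s
t_res = M / Q_s = 5.89 ÷ 0.0679722 = 86.653 s
Convert to SI: D = 0.0719 m, h = 0.00755 m, N = 42.0/60 = 0.7 rev/s
Shear rate: γ̇ = πDN/h = π·0.0719·0.7/0.00755 = 20.9426 s⁻¹
ΔT = η·γ̇²·t_res/(ρ·cp) = [1266 × 20.9426² × 86.653] / [1204 × 2124] = 18.8147 K

value=18.81 K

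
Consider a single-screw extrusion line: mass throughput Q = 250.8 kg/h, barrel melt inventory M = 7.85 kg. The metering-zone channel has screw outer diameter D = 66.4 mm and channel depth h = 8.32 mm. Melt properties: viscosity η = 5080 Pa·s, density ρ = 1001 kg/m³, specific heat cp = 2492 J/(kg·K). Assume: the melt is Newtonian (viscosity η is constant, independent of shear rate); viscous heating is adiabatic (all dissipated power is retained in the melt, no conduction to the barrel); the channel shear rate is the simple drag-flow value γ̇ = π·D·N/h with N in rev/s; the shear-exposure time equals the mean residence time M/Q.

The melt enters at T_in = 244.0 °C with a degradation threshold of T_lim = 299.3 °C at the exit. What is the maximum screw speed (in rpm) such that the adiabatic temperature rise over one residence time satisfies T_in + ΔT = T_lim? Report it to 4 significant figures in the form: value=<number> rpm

Convert throughput: Q = 250.8 kg/h = 250.8/3600 = 0.0696667 kg/s
Mean residence time: t_res = M/Q_s = 7.85 kg / 0.0696667 kg/s = 112.679 s
Geometry in SI: D = 66.4 mm → 0.0664 m, h = 8.32 mm → 0.00832 m
Allowable rise: ΔT_a = T_lim − T_in = 299.3 − 244.0 = 55.3 K
γ̇_max² = ΔT_a·ρ·cp / (η·t_res) = [55.3 × 1001 × 2492] / [5080 × 112.679] = 240.99 s⁻²
Take the square root: γ̇_max = √(240.99) = 15.5239 s⁻¹
N_max = γ̇_max h / (πD) = 15.5239·0.00832/(π·0.0664) = 0.619163 rev/s → ×60 = 37.1498 rpm

value=37.15 rpm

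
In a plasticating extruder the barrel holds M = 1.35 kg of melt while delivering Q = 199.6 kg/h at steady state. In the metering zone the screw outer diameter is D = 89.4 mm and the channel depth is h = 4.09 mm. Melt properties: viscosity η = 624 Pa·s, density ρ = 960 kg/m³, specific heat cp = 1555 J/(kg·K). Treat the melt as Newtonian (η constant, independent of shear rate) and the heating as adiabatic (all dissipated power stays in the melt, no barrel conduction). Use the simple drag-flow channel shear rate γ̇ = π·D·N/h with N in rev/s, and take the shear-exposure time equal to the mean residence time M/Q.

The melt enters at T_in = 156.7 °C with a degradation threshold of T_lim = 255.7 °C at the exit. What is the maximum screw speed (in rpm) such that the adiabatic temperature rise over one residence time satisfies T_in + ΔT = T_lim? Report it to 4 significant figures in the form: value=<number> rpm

Q_s = Q / 3600 = 199.6 / 3600 = 0.0554444 kg/s
t_res = M / Q_s = 1.35 / 0.0554444 = 24.3487 s
D = 89.4 mm = 0.0894 m;  h = 4.09 mm = 0.00409 m
ΔT_a = T_lim − T_in = 255.7 °C − 156.7 °C = 99 K
γ̇_max² = ΔT_a·ρ·cp/(η·t_res) = 99·960·1555/(624·24.3487) = 9726.95 s⁻²
Take the square root: γ̇_max = √(9726.95) = 98.6253 s⁻¹
N_max = γ̇_max·h / (π·D) = 98.6253 · 0.00409 / (π · 0.0894) = 1.43623 rev/s = 86.1738 rpm

value=86.17 rpm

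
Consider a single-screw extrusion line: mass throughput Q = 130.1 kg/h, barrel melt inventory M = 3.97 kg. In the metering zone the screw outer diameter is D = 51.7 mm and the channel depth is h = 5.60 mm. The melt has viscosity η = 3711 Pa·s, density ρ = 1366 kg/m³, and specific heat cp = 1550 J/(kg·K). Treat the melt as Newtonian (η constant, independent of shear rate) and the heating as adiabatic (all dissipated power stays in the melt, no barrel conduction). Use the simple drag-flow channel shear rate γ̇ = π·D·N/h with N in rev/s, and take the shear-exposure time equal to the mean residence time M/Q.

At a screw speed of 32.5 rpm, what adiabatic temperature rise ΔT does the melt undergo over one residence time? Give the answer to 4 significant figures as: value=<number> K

value=47.52 K

Throughput in SI: Q_s = 130.1 kg/h ÷ 3600 s/h = 0.0361389 kg/s
t_res = M / Q_s = 3.97 / 0.0361389 = 109.854 s
D = 51.7 mm = 0.0517 m;  h = 5.60 mm = 0.0056 m;  N = 32.5 rpm / 60 = 0.541667 rev/s
γ̇ = π·D·N / h = π · 0.0517 · 0.541667 / 0.0056 = 15.7103 s⁻¹
ΔT = η·γ̇²·t_res / (ρ·cp) = 3711 · (15.7103)² · 109.854 / (1366 · 1550) = 47.5218 K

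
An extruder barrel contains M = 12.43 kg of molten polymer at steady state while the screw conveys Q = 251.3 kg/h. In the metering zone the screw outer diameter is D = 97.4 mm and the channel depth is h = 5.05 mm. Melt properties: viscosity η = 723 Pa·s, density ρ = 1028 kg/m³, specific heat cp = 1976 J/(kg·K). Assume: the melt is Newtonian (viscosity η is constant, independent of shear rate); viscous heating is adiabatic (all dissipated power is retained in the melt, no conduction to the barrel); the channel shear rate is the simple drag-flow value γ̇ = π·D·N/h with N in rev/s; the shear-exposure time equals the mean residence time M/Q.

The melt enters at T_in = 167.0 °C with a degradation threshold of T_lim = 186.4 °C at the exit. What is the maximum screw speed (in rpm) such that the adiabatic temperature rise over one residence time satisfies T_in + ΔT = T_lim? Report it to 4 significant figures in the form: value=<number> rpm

Convert throughput: Q = 251.3 kg/h = 251.3/3600 = 0.0698056 kg/s
t_res = M / Q_s = 12.43 / 0.0698056 = 178.066 s
Geometry in SI: D = 97.4 mm → 0.0974 m, h = 5.05 mm → 0.00505 m
ΔT_a = T_lim − T_in = 186.4 °C − 167.0 °C = 19.4 K
γ̇_max² = ΔT_a·ρ·cp/(η·t_res) = 19.4·1028·1976/(723·178.066) = 306.099 s⁻²
γ̇_max = √306.099 = 17.4957 s⁻¹
Solve γ̇ = πDN/h for N: N_max = γ̇_max·h/(π·D) = 17.4957 × 0.00505 / (π × 0.0974) = 0.288745 rev/s = 17.3247 rpm

value=17.32 rpm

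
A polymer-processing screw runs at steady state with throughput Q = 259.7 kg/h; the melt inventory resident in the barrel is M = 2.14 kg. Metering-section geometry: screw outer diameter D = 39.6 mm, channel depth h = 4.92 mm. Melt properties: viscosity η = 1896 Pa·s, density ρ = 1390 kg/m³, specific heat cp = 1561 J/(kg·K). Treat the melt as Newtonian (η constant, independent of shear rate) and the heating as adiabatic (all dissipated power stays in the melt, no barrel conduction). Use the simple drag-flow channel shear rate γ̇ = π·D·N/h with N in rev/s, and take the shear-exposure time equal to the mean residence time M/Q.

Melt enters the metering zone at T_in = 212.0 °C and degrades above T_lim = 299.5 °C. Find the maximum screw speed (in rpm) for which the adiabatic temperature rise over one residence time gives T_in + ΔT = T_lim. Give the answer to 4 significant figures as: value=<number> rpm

value=137.9 rpm

Q_s = Q / 3600 = 259.7 / 3600 = 0.0721389 kg/s
Mean residence time: t_res = M/Q_s = 2.14 kg / 0.0721389 kg/s = 29.665 s
Geometry in SI: D = 39.6 mm → 0.0396 m, h = 4.92 mm → 0.00492 m
ΔT_a = T_lim − T_in = 299.5 °C − 212.0 °C = 87.5 K
γ̇_max² = ΔT_a·ρ·cp/(η·t_res) = 87.5·1390·1561/(1896·29.665) = 3375.54 s⁻²
Take the square root: γ̇_max = √(3375.54) = 58.0994 s⁻¹
Solve γ̇ = πDN/h for N: N_max = γ̇_max·h/(π·D) = 58.0994 × 0.00492 / (π × 0.0396) = 2.29769 rev/s = 137.861 rpm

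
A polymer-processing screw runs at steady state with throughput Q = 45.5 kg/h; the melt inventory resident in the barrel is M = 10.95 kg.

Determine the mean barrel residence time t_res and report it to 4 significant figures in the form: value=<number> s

value=866.4 s

Throughput in SI: Q_s = 45.5 kg/h ÷ 3600 s/h = 0.0126389 kg/s
t_res = M / Q_s = 10.95 / 0.0126389 = 866.374 s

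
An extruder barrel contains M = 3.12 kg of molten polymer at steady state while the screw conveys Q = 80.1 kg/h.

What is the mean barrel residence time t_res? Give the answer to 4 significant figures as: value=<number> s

value=140.2 s

Q_s = Q / 3600 = 80.1 / 3600 = 0.02225 kg/s
t_res = M / Q_s = 3.12 ÷ 0.02225 = 140.225 s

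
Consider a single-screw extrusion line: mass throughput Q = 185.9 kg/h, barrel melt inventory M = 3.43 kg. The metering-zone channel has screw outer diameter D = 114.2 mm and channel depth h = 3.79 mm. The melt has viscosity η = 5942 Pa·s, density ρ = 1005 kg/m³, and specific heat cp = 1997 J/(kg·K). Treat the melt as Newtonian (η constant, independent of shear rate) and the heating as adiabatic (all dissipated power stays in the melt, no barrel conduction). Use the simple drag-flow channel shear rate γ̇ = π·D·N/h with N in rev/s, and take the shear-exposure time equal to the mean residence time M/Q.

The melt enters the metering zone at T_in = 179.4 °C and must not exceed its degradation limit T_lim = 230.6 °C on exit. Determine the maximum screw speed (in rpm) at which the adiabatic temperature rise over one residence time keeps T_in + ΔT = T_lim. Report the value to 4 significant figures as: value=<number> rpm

Q_s = Q / 3600 = 185.9 / 3600 = 0.0516389 kg/s
t_res = M / Q_s = 3.43 / 0.0516389 = 66.4228 s
D = 114.2 mm = 0.1142 m;  h = 3.79 mm = 0.00379 m
Allowable rise: ΔT_a = T_lim − T_in = 230.6 − 179.4 = 51.2 K
Invert ΔT = ηγ̇²t_res/(ρcp) for γ̇: γ̇_max² = ΔT_a ρ cp / (η t_res) = 51.2·1005·1997 / (5942·66.4228) = 260.354 s⁻²
γ̇_max = √260.354 = 16.1355 s⁻¹
Solve γ̇ = πDN/h for N: N_max = γ̇_max·h/(π·D) = 16.1355 × 0.00379 / (π × 0.1142) = 0.170453 rev/s = 10.2272 rpm

value=10.23 rpm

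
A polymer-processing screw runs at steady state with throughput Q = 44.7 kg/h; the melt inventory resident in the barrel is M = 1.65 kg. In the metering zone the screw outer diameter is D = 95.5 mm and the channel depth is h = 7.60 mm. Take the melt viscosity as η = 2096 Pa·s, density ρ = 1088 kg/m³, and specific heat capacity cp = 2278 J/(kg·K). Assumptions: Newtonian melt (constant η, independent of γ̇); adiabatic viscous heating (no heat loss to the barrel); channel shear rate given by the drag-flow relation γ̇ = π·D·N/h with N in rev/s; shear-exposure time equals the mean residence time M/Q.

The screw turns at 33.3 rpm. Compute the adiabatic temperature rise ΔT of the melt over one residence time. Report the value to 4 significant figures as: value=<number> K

value=53.95 K

Convert throughput: Q = 44.7 kg/h = 44.7/3600 = 0.0124167 kg/s
t_res = M / Q_s = 1.65 / 0.0124167 = 132.886 s
Geometry in metres: D = 95.5 mm → 0.0955 m, h = 7.60 mm → 0.0076 m; screw speed N = 33.3 rpm = 0.555 rev/s
γ̇ = π·D·N / h = π · 0.0955 · 0.555 / 0.0076 = 21.9095 s⁻¹
ΔT = η·γ̇²·t_res / (ρ·cp) = 2096 · (21.9095)² · 132.886 / (1088 · 2278) = 53.9452 K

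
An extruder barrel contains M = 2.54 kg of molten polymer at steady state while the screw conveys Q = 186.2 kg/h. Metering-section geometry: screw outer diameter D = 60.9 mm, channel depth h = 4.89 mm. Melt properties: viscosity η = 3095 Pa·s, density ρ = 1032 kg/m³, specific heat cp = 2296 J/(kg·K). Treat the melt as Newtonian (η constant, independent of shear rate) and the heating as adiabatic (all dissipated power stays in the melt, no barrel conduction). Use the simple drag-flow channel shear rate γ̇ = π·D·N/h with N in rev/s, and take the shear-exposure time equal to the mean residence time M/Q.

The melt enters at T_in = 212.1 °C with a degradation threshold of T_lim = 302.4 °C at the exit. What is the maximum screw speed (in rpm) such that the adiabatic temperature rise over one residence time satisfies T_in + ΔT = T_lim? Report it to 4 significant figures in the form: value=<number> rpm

Q_s = Q / 3600 = 186.2 / 3600 = 0.0517222 kg/s
t_res = M / Q_s = 2.54 / 0.0517222 = 49.1085 s
Convert to metres: D = 0.0609 m, h = 0.00489 m
ΔT_a = T_lim − T_in = 302.4 °C − 212.1 °C = 90.3 K
γ̇_max² = ΔT_a·ρ·cp/(η·t_res) = 90.3·1032·2296/(3095·49.1085) = 1407.74 s⁻²
Take the square root: γ̇_max = √(1407.74) = 37.5198 s⁻¹
Solve γ̇ = πDN/h for N: N_max = γ̇_max·h/(π·D) = 37.5198 × 0.00489 / (π × 0.0609) = 0.958965 rev/s = 57.5379 rpm

value=57.54 rpm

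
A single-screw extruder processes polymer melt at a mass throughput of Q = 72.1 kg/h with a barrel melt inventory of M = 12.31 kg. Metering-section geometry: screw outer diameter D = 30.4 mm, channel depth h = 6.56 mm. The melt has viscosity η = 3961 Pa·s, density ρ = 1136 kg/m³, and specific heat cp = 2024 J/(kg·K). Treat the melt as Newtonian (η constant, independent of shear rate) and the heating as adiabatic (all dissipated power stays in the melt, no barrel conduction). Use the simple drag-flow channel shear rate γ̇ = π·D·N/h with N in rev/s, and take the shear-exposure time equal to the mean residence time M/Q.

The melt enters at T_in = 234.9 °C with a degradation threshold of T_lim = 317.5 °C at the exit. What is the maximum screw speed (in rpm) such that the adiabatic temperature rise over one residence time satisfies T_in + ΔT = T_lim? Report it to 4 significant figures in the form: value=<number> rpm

value=36.40 rpm

Convert throughput: Q = 72.1 kg/h = 72.1/3600 = 0.0200278 kg/s
t_res = M / Q_s = 12.31 ÷ 0.0200278 = 614.646 s
Convert to metres: D = 0.0304 m, h = 0.00656 m
ΔT_a = T_lim − T_in = 317.5 °C − 234.9 °C = 82.6 K
γ̇_max² = ΔT_a·ρ·cp / (η·t_res) = [82.6 × 1136 × 2024] / [3961 × 614.646] = 78.0079 s⁻²
Take the square root: γ̇_max = √(78.0079) = 8.83221 s⁻¹
N_max = γ̇_max·h / (π·D) = 8.83221 · 0.00656 / (π · 0.0304) = 0.606666 rev/s = 36.4 rpm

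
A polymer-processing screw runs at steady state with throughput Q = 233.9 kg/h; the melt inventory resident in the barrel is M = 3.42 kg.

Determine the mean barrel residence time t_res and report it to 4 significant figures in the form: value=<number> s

value=52.64 s

Throughput in SI: Q_s = 233.9 kg/h ÷ 3600 s/h = 0.0649722 kg/s
t_res = M / Q_s = 3.42 ÷ 0.0649722 = 52.6379 s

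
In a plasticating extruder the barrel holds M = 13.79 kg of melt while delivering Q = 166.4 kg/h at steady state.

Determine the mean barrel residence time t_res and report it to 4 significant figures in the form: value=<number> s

value=298.3 s

Convert throughput: Q = 166.4 kg/h = 166.4/3600 = 0.0462222 kg/s
t_res = M / Q_s = 13.79 ÷ 0.0462222 = 298.341 s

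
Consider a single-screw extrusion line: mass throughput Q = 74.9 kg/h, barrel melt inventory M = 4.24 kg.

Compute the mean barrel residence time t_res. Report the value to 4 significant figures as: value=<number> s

value=203.8 s

Throughput in SI: Q_s = 74.9 kg/h ÷ 3600 s/h = 0.0208056 kg/s
Mean residence time: t_res = M/Q_s = 4.24 kg / 0.0208056 kg/s = 203.792 s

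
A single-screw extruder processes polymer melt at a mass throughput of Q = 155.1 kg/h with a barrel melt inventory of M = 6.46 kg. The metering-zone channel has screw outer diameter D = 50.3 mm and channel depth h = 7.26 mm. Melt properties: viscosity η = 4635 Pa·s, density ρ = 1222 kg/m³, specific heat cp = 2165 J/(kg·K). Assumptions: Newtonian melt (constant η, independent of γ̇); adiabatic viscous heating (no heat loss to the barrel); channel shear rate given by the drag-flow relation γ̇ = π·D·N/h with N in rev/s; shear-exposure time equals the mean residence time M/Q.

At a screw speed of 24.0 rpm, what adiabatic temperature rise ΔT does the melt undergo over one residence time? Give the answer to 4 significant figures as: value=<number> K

Convert throughput: Q = 155.1 kg/h = 155.1/3600 = 0.0430833 kg/s
t_res = M / Q_s = 6.46 / 0.0430833 = 149.942 s
Geometry in metres: D = 50.3 mm → 0.0503 m, h = 7.26 mm → 0.00726 m; screw speed N = 24.0 rpm = 0.4 rev/s
γ̇ = π·D·N / h = π · 0.0503 · 0.4 / 0.00726 = 8.70645 s⁻¹
ΔT = η·γ̇²·t_res/(ρ·cp) = [4635 × 8.70645² × 149.942] / [1222 × 2165] = 19.9125 K

value=19.91 K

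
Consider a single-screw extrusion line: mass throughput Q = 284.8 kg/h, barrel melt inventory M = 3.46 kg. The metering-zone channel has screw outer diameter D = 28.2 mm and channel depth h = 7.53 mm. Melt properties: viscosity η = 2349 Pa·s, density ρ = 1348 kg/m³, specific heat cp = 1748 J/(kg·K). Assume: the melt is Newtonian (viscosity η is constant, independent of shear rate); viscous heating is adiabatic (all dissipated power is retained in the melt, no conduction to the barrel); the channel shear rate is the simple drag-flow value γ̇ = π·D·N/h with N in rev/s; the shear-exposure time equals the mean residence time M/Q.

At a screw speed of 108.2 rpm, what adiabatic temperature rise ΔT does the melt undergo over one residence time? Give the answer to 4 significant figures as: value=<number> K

value=19.63 K

Convert throughput: Q = 284.8 kg/h = 284.8/3600 = 0.0791111 kg/s
Mean residence time: t_res = M/Q_s = 3.46 kg / 0.0791111 kg/s = 43.736 s
D = 28.2 mm = 0.0282 m;  h = 7.53 mm = 0.00753 m;  N = 108.2 rpm / 60 = 1.80333 rev/s
γ̇ = π D N / h = (π)(0.0282)(1.80333) / 0.00753 = 21.2168 s⁻¹
Adiabatic rise: ΔT = η γ̇² t_res / (ρ cp) = 2349·(21.2168)²·43.736 / (1348·1748) = 19.6268 K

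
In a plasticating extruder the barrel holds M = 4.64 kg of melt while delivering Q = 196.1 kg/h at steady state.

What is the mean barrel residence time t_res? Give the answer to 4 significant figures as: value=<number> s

value=85.18 s

Throughput in SI: Q_s = 196.1 kg/h ÷ 3600 s/h = 0.0544722 kg/s
Mean residence time: t_res = M/Q_s = 4.64 kg / 0.0544722 kg/s = 85.181 s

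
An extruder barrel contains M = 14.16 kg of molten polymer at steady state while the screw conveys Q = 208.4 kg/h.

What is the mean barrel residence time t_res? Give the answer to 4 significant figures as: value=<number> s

Q_s = Q / 3600 = 208.4 / 3600 = 0.0578889 kg/s
t_res = M / Q_s = 14.16 ÷ 0.0578889 = 244.607 s

value=244.6 s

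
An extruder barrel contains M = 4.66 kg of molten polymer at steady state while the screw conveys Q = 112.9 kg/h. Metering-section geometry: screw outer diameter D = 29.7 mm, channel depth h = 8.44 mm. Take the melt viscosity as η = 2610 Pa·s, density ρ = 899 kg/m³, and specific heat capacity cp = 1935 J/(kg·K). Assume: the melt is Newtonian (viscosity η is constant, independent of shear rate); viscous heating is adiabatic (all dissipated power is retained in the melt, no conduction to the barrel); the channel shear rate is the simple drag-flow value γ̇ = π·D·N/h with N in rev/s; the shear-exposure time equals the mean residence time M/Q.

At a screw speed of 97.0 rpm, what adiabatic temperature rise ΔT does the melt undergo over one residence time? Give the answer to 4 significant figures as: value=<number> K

Q_s = Q / 3600 = 112.9 / 3600 = 0.0313611 kg/s
Mean residence time: t_res = M/Q_s = 4.66 kg / 0.0313611 kg/s = 148.592 s
Convert to SI: D = 0.0297 m, h = 0.00844 m, N = 97.0/60 = 1.61667 rev/s
Shear rate: γ̇ = πDN/h = π·0.0297·1.61667/0.00844 = 17.8725 s⁻¹
Adiabatic rise: ΔT = η γ̇² t_res / (ρ cp) = 2610·(17.8725)²·148.592 / (899·1935) = 71.2136 K

value=71.21 K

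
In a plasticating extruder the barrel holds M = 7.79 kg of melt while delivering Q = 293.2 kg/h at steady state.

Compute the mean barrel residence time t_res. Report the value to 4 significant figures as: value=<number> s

value=95.65 s

Convert throughput: Q = 293.2 kg/h = 293.2/3600 = 0.0814444 kg/s
t_res = M / Q_s = 7.79 ÷ 0.0814444 = 95.648 s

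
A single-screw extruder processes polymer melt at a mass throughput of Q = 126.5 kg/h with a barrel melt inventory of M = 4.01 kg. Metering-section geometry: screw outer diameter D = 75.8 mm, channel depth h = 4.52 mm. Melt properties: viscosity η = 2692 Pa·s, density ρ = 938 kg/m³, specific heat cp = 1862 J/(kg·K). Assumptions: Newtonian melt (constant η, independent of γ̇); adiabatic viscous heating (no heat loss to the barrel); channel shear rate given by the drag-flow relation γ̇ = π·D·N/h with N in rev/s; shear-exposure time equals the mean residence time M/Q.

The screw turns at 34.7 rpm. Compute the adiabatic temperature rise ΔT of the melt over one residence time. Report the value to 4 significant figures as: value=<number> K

Throughput in SI: Q_s = 126.5 kg/h ÷ 3600 s/h = 0.0351389 kg/s
Mean residence time: t_res = M/Q_s = 4.01 kg / 0.0351389 kg/s = 114.119 s
Convert to SI: D = 0.0758 m, h = 0.00452 m, N = 34.7/60 = 0.578333 rev/s
γ̇ = π D N / h = (π)(0.0758)(0.578333) / 0.00452 = 30.469 s⁻¹
ΔT = η·γ̇²·t_res/(ρ·cp) = [2692 × 30.469² × 114.119] / [938 × 1862] = 163.293 K

value=163.3 K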